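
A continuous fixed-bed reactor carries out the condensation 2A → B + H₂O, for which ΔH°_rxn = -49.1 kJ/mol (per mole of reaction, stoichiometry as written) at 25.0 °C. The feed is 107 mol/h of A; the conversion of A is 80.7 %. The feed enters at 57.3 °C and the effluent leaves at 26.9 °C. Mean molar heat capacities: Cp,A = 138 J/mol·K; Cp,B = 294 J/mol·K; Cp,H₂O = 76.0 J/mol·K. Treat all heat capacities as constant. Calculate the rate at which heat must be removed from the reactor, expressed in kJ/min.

Extent of reaction ξ = 0.807 × 107 / 2 = 43.175 mol/h
Reaction term: ξ·ΔH°_rxn = 43.175 × -49.1 = -2119.9 kJ/h
Sensible, feed 57.3→25 °C: -476.94 kJ/h
Outlet flows (mol/h): A 20.651, B 43.175, H₂O 43.175
Sensible, products 25→26.9 °C: 35.766 kJ/h
Q = ΔH = -2561 kJ/h = -0.7114 kW
Heat removed = 42.684 kJ/min

Q_out = 42.7 kJ/min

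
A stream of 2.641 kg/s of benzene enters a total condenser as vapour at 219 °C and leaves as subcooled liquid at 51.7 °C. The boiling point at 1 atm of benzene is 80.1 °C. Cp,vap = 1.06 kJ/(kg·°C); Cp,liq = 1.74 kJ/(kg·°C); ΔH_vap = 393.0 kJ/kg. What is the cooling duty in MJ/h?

vapour 219→80.1 °C: -147.23 kJ/kg
condensation at 80.1 °C: -393 kJ/kg
liquid 80.1→51.7 °C: -49.416 kJ/kg
Δh = -147.23 + -393 + -49.416 = -589.65 kJ/kg
Q = ṁ·Δh = 2.641 kg/s × -589.65 kJ/kg = -1557.3 kJ/s
|Q| = 1557.3 kW = 5606.2 MJ/h

Q_c = 5610 MJ/h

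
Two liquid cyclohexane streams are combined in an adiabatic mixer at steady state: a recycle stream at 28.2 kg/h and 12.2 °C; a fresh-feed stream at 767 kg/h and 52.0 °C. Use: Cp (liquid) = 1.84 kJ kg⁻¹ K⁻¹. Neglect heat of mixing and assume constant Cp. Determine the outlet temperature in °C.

Energy balance with Q = 0: Σ ṁᵢCp,ᵢ(T_out − Tᵢ) = 0
Σ ṁᵢCp,ᵢTᵢ = 28.2×1.84×12.2 + 767×1.84×52.0 = 74020
Σ ṁᵢCp,ᵢ = 28.2×1.84 + 767×1.84 = 1463.2
T_out = 74020 / 1463.2 = 50.589 °C

T_out = 50.6 °C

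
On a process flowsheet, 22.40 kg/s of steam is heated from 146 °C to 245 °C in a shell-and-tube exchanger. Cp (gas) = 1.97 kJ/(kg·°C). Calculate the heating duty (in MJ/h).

Q = ṁ·Cp·ΔT = 22.40 × 1.97 × (245 − 146) = 4368.7 kJ/s
Heating duty = 15727 MJ/h

Q = 15700 MJ/h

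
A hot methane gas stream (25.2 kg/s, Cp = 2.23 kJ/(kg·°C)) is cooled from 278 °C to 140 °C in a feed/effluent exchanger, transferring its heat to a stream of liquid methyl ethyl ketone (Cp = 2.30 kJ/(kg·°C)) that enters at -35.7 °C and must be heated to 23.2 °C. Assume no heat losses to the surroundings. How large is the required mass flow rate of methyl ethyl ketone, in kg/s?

ṁ_c = 57.2 kg/s

Heat released by hot stream: Q = 25.2 × 2.23 × (278 − 140) = 7755 kJ/s
Energy balance on cold side (adiabatic exchanger): Q = ṁ_c·Cp_c·(T_c,out − T_c,in)
ṁ_c = 7755 / [2.30 × (23.2 − -35.7)] = 57.246 kg/s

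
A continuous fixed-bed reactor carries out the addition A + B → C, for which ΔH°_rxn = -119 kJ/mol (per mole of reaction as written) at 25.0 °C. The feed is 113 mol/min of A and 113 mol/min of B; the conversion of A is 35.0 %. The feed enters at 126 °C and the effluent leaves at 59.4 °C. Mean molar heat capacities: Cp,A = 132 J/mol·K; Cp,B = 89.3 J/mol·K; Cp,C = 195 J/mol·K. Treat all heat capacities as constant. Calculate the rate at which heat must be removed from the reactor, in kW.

Extent of reaction ξ = 0.350 × 113 = 39.55 mol/min
Reaction term: ξ·ΔH°_rxn = 39.55 × -119 = -4706.4 kJ/min
Sensible, feed 126→25 °C: -2525.7 kJ/min
Outlet flows (mol/min): A 73.45, B 73.45, C 39.55
Sensible, products 25→59.4 °C: 824.46 kJ/min
Q = ΔH = -6407.7 kJ/min = -106.79 kW
Heat removed = 106.79 kW

Q_out = 107 kW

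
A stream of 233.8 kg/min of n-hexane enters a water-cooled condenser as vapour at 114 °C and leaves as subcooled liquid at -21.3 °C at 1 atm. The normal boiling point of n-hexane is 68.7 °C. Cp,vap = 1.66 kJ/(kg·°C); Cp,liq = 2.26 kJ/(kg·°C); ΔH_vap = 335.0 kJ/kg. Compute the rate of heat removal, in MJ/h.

Q_c = 8610 MJ/h

vapour 114→68.7 °C: -75.198 kJ/kg
condensation at 68.7 °C: -335 kJ/kg
liquid 68.7→-21.3 °C: -203.4 kJ/kg
Δh = -75.198 + -335 + -203.4 = -613.6 kJ/kg
Q = ṁ·Δh = 233.8 kg/min × -613.6 kJ/kg = -143460 kJ/min
|Q| = 2391 kW = 8607.6 MJ/h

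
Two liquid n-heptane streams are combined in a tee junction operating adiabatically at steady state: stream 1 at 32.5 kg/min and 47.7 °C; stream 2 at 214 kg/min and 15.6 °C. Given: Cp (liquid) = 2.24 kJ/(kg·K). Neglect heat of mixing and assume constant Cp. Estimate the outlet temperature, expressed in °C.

T_out = 19.8 °C

Energy balance with Q = 0: Σ ṁᵢCp,ᵢ(T_out − Tᵢ) = 0
Σ ṁᵢCp,ᵢTᵢ = 32.5×2.24×47.7 + 214×2.24×15.6 = 10951
Σ ṁᵢCp,ᵢ = 32.5×2.24 + 214×2.24 = 552.16
T_out = 10951 / 552.16 = 19.832 °C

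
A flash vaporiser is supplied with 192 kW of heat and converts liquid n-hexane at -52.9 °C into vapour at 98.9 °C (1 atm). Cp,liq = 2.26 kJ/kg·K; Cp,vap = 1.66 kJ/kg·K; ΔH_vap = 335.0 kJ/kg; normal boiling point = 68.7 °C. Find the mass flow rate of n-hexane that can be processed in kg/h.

Δh = 2.26×(68.7−-52.9) + 335.0 + 1.66×(98.9−68.7) = 659.95 kJ/kg
Q = 192 kW = 192 kJ/s = 691200 kJ/h
ṁ = Q/Δh = 691200 / 659.95 = 1047.4 kg/h

ṁ = 1050 kg/h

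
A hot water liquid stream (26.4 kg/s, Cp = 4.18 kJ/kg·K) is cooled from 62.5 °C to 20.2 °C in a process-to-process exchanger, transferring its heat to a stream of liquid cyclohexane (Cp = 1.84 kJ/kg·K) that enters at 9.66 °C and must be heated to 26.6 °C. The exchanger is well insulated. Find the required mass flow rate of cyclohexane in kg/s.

Heat released by hot stream: Q = 26.4 × 4.18 × (62.5 − 20.2) = 4667.9 kJ/s
Energy balance on cold side (adiabatic exchanger): Q = ṁ_c·Cp_c·(T_c,out − T_c,in)
ṁ_c = 4667.9 / [1.84 × (26.6 − 9.66)] = 149.76 kg/s

ṁ_c = 150 kg/s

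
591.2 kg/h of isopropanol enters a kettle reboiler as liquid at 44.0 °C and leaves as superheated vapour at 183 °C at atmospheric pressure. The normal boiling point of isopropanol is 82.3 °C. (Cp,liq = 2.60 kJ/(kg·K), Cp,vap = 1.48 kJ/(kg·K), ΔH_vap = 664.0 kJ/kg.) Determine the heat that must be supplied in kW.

liquid 44.0→82.3 °C: 99.58 kJ/kg
vaporisation at 82.3 °C: 664 kJ/kg
vapour 82.3→183 °C: 149.04 kJ/kg
Δh = 99.58 + 664 + 149.04 = 912.62 kJ/kg
Q = ṁ·Δh = 591.2 kg/h × 912.62 kJ/kg = 539540 kJ/h
|Q| = 149.87 kW

Q = 150 kW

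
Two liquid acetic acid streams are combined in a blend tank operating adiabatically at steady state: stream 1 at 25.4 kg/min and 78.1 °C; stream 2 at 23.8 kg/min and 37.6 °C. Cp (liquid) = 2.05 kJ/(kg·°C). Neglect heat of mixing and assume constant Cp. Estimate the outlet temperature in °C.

Adiabatic, steady state ⇒ Σ ṁᵢCp,ᵢ(T_out − Tᵢ) = 0
Σ ṁᵢCp,ᵢTᵢ = 25.4×2.05×78.1 + 23.8×2.05×37.6 = 5901.2
Σ ṁᵢCp,ᵢ = 25.4×2.05 + 23.8×2.05 = 100.86
T_out = 5901.2 / 100.86 = 58.509 °C

T_out = 58.5 °C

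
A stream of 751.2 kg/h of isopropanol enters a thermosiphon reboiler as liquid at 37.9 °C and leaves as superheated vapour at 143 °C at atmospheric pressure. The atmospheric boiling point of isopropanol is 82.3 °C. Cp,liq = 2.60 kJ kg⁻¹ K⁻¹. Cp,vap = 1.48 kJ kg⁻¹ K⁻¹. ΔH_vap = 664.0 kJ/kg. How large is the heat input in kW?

liquid 37.9→82.3 °C: 115.44 kJ/kg
vaporisation at 82.3 °C: 664 kJ/kg
vapour 82.3→143 °C: 89.836 kJ/kg
Δh = 115.44 + 664 + 89.836 = 869.28 kJ/kg
Q = ṁ·Δh = 751.2 kg/h × 869.28 kJ/kg = 653000 kJ/h
|Q| = 181.39 kW

Q = 181 kW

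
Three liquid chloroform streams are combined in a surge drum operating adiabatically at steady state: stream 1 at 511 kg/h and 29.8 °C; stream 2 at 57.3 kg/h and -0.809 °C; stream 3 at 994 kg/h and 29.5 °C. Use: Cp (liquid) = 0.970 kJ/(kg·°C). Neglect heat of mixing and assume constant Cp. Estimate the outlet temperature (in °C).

Adiabatic, steady state ⇒ Σ ṁᵢCp,ᵢ(T_out − Tᵢ) = 0
Σ ṁᵢCp,ᵢTᵢ = 511×0.970×29.8 + 57.3×0.970×-0.809 + 994×0.970×29.5 = 43169
Σ ṁᵢCp,ᵢ = 511×0.970 + 57.3×0.970 + 994×0.970 = 1515.4
T_out = 43169 / 1515.4 = 28.486 °C

T_out = 28.5 °C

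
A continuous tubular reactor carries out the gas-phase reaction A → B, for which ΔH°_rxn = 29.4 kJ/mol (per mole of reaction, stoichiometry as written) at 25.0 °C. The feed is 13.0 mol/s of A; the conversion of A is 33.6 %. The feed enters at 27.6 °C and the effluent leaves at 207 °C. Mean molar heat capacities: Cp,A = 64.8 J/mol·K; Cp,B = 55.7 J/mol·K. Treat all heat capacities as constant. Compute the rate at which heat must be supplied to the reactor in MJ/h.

Extent of reaction ξ = 0.336 × 13.0 = 4.368 mol/s
Reaction term: ξ·ΔH°_rxn = 4.368 × 29.4 = 128.42 kJ/s
Sensible, feed 27.6→25 °C: -2.1902 kJ/s
Outlet flows (mol/s): A 8.632, B 4.368
Sensible, products 25→207 °C: 146.08 kJ/s
Q = ΔH = 272.31 kJ/s = 272.31 kW
Heat supplied = 980.32 MJ/h

Q_in = 980 MJ/h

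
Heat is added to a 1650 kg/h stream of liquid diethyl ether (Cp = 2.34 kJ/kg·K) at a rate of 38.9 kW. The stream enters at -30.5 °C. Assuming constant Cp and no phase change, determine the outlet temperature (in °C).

T_out = 5.77 °C

Q = 38.9 kW = 140040 kJ/h
ΔT = Q/(ṁ·Cp) = 140040/(1650×2.34) = 36.27 K
T_out = -30.5 + 36.27 = 5.7704 °C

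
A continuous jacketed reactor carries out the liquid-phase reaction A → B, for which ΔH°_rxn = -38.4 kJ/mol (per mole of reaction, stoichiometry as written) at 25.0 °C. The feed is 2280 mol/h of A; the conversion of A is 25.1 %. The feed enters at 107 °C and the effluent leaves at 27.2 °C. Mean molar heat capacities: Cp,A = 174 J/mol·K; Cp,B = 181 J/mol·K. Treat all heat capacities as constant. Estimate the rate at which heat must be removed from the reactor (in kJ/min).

Extent of reaction ξ = 0.251 × 2280 = 572.28 mol/h
Reaction term: ξ·ΔH°_rxn = 572.28 × -38.4 = -21976 kJ/h
Sensible, feed 107→25 °C: -32531 kJ/h
Outlet flows (mol/h): A 1707.7, B 572.28
Sensible, products 25→27.2 °C: 881.6 kJ/h
Q = ΔH = -53625 kJ/h = -14.896 kW
Heat removed = 893.75 kJ/min

Q_out = 894 kJ/min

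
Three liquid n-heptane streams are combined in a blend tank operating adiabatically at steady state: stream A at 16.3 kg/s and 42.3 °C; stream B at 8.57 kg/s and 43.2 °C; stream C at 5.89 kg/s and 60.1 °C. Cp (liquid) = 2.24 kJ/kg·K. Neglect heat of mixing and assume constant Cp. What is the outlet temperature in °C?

Adiabatic, steady state ⇒ Σ ṁᵢCp,ᵢ(T_out − Tᵢ) = 0
Σ ṁᵢCp,ᵢTᵢ = 16.3×2.24×42.3 + 8.57×2.24×43.2 + 5.89×2.24×60.1 = 3166.7
Σ ṁᵢCp,ᵢ = 16.3×2.24 + 8.57×2.24 + 5.89×2.24 = 68.902
T_out = 3166.7 / 68.902 = 45.959 °C

T_out = 46.0 °C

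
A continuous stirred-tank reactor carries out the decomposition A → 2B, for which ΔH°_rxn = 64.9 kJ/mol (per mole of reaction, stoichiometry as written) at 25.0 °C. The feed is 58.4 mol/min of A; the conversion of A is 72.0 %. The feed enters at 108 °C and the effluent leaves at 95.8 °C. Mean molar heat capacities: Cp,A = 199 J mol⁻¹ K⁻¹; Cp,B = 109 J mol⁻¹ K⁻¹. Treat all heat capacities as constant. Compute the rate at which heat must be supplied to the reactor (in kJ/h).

Extent of reaction ξ = 0.720 × 58.4 = 42.048 mol/min
Reaction term: ξ·ΔH°_rxn = 42.048 × 64.9 = 2728.9 kJ/min
Sensible, feed 108→25 °C: -964.59 kJ/min
Outlet flows (mol/min): A 16.352, B 84.096
Sensible, products 25→95.8 °C: 879.37 kJ/min
Q = ΔH = 2643.7 kJ/min = 44.062 kW
Heat supplied = 158620 kJ/h

Q_in = 159000 kJ/h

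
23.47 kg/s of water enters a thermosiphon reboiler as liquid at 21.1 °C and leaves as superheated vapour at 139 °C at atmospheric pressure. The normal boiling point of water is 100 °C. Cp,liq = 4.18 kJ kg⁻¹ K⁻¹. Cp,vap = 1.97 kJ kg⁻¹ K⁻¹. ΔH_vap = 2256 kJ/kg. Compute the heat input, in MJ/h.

Q = 225000 MJ/h

liquid 21.1→100 °C: 329.8 kJ/kg
vaporisation at 100 °C: 2256 kJ/kg
vapour 100→139 °C: 76.83 kJ/kg
Δh = 329.8 + 2256 + 76.83 = 2662.6 kJ/kg
Q = ṁ·Δh = 23.47 kg/s × 2662.6 kJ/kg = 62492 kJ/s
|Q| = 62492 kW = 224970 MJ/h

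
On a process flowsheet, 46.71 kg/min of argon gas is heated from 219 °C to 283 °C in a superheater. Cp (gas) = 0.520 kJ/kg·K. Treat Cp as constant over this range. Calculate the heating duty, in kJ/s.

Q = ṁ·Cp·ΔT = 46.71 × 0.520 × (283 − 219) = 1554.5 kJ/min
Converting: 1554.5 / 60 s = 25.908 kW

Q = 25.9 kJ/s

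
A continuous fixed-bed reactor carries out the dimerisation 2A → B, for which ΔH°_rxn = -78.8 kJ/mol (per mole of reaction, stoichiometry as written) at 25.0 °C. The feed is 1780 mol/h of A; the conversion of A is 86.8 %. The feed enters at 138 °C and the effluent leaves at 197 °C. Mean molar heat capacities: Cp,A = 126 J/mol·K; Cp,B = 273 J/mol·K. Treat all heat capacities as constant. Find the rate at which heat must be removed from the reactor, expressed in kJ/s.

Extent of reaction ξ = 0.868 × 1780 / 2 = 772.52 mol/h
Reaction term: ξ·ΔH°_rxn = 772.52 × -78.8 = -60875 kJ/h
Sensible, feed 138→25 °C: -25344 kJ/h
Outlet flows (mol/h): A 234.96, B 772.52
Sensible, products 25→197 °C: 41367 kJ/h
Q = ΔH = -44852 kJ/h = -12.459 kW
Heat removed = 12.459 kJ/s

Q_out = 12.5 kJ/s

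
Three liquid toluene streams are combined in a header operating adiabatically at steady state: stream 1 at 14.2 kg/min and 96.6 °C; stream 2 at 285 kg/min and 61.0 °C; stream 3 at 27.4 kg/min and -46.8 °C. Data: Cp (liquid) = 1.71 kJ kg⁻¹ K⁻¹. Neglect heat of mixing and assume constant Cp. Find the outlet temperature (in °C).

Adiabatic, steady state ⇒ Σ ṁᵢCp,ᵢ(T_out − Tᵢ) = 0
Σ ṁᵢCp,ᵢTᵢ = 14.2×1.71×96.6 + 285×1.71×61.0 + 27.4×1.71×-46.8 = 29881
Σ ṁᵢCp,ᵢ = 14.2×1.71 + 285×1.71 + 27.4×1.71 = 558.49
T_out = 29881 / 558.49 = 53.504 °C

T_out = 53.5 °C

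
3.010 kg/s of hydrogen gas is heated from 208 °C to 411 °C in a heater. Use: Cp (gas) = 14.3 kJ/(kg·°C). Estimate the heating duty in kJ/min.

Q = ṁ·Cp·ΔT = 3.010 × 14.3 × (411 − 208) = 8737.7 kJ/s
Heating duty = 524260 kJ/min

Q = 524000 kJ/min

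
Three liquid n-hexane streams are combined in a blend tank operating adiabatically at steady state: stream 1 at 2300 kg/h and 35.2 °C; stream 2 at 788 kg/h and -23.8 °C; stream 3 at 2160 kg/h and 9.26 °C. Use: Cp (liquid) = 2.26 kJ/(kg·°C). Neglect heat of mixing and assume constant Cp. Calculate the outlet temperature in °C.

Energy balance with Q = 0: Σ ṁᵢCp,ᵢ(T_out − Tᵢ) = 0
Σ ṁᵢCp,ᵢTᵢ = 2300×2.26×35.2 + 788×2.26×-23.8 + 2160×2.26×9.26 = 185790
Σ ṁᵢCp,ᵢ = 2300×2.26 + 788×2.26 + 2160×2.26 = 11860
T_out = 185790 / 11860 = 15.664 °C

T_out = 15.7 °C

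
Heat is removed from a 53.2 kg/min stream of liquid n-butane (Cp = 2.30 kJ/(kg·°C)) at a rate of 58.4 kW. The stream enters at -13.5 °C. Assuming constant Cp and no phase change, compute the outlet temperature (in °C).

T_out = -42.1 °C

Q = 58.4 kW = 3504 kJ/min
ΔT = Q/(ṁ·Cp) = 3504/(53.2×2.30) = 28.637 K
T_out = -13.5 − 28.637 = -42.137 °C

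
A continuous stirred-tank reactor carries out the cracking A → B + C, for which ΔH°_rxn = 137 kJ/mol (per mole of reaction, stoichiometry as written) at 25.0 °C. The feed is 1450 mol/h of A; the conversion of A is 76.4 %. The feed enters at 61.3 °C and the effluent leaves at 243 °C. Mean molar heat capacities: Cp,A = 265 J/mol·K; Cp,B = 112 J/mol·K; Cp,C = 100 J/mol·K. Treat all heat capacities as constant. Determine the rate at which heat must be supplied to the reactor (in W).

Extent of reaction ξ = 0.764 × 1450 = 1107.8 mol/h
Reaction term: ξ·ΔH°_rxn = 1107.8 × 137 = 151770 kJ/h
Sensible, feed 61.3→25 °C: -13948 kJ/h
Outlet flows (mol/h): A 342.2, B 1107.8, C 1107.8
Sensible, products 25→243 °C: 70967 kJ/h
Q = ΔH = 208790 kJ/h = 57.996 kW
Heat supplied = 57996 W

Q_in = 58000 W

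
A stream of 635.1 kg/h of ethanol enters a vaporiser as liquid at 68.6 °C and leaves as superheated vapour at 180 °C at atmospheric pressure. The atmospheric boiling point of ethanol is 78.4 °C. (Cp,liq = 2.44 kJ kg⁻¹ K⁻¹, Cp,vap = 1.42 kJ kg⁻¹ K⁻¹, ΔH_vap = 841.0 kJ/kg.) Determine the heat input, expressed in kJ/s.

liquid 68.6→78.4 °C: 23.912 kJ/kg
vaporisation at 78.4 °C: 841 kJ/kg
vapour 78.4→180 °C: 144.27 kJ/kg
Δh = 23.912 + 841 + 144.27 = 1009.2 kJ/kg
Q = ṁ·Δh = 635.1 kg/h × 1009.2 kJ/kg = 640930 kJ/h
|Q| = 178.04 kW

Q = 178 kJ/s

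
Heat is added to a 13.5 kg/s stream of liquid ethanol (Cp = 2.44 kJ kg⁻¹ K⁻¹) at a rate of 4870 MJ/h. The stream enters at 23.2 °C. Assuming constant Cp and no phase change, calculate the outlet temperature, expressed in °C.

T_out = 64.3 °C

Q = 4870 MJ/h = 1352.8 kJ/s
ΔT = Q/(ṁ·Cp) = 1352.8/(13.5×2.44) = 41.068 K
T_out = 23.2 + 41.068 = 64.268 °C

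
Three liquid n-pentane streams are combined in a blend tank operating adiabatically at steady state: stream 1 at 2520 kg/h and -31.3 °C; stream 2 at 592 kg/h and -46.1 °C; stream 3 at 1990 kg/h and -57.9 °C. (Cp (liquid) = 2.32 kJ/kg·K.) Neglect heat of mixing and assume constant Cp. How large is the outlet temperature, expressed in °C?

Adiabatic, steady state ⇒ Σ ṁᵢCp,ᵢ(T_out − Tᵢ) = 0
Σ ṁᵢCp,ᵢTᵢ = 2520×2.32×-31.3 + 592×2.32×-46.1 + 1990×2.32×-57.9 = -513620
Σ ṁᵢCp,ᵢ = 2520×2.32 + 592×2.32 + 1990×2.32 = 11837
T_out = -513620 / 11837 = -43.392 °C

T_out = -43.4 °C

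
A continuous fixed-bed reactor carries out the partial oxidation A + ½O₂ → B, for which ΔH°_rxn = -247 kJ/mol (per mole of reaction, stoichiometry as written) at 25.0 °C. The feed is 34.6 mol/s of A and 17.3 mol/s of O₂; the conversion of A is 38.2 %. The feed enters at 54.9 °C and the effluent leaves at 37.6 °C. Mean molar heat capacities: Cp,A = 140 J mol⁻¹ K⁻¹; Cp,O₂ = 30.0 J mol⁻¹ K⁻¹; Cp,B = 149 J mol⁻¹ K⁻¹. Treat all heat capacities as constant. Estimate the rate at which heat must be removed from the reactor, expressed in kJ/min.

Q_out = 202000 kJ/min

Extent of reaction ξ = 0.382 × 34.6 = 13.217 mol/s
Reaction term: ξ·ΔH°_rxn = 13.217 × -247 = -3264.6 kJ/s
Sensible, feed 54.9→25 °C: -160.35 kJ/s
Outlet flows (mol/s): A 21.383, O₂ 10.691, B 13.217
Sensible, products 25→37.6 °C: 66.575 kJ/s
Q = ΔH = -3358.4 kJ/s = -3358.4 kW
Heat removed = 201510 kJ/min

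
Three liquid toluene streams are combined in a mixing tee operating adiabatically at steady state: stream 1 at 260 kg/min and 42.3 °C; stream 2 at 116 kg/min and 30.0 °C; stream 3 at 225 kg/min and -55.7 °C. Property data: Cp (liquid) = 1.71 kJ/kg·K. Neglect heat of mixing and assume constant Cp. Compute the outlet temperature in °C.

T_out = 3.24 °C

Energy balance with Q = 0: Σ ṁᵢCp,ᵢ(T_out − Tᵢ) = 0
T_out = Σ ṁᵢCp,ᵢTᵢ / Σ ṁᵢCp,ᵢ
      = 3326.8 / 1027.7 = 3.2371 °C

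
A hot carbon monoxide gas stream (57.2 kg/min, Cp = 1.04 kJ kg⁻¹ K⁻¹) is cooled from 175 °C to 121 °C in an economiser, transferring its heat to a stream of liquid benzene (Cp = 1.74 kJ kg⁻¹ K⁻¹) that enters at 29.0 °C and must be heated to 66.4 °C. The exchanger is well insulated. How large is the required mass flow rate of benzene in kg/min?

Heat released by hot stream: Q = 57.2 × 1.04 × (175 − 121) = 3212.4 kJ/min
Energy balance on cold side (adiabatic exchanger): Q = ṁ_c·Cp_c·(T_c,out − T_c,in)
ṁ_c = 3212.4 / [1.74 × (66.4 − 29.0)] = 49.363 kg/min

ṁ_c = 49.4 kg/min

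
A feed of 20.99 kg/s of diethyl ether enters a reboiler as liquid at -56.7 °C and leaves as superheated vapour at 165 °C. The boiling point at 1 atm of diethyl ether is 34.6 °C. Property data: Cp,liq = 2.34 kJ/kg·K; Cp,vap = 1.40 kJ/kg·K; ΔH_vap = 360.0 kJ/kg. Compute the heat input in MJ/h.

liquid -56.7→34.6 °C: 213.64 kJ/kg
vaporisation at 34.6 °C: 360 kJ/kg
vapour 34.6→165 °C: 182.56 kJ/kg
Δh = 213.64 + 360 + 182.56 = 756.2 kJ/kg
Q = ṁ·Δh = 20.99 kg/s × 756.2 kJ/kg = 15873 kJ/s
|Q| = 15873 kW = 57142 MJ/h

Q = 57100 MJ/h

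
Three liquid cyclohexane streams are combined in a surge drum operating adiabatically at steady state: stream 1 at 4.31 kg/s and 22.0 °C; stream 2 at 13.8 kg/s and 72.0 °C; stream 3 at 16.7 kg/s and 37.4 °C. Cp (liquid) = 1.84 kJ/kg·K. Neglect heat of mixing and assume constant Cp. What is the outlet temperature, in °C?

T_out = 49.2 °C

Energy balance with Q = 0: Σ ṁᵢCp,ᵢ(T_out − Tᵢ) = 0
T_out = Σ ṁᵢCp,ᵢTᵢ / Σ ṁᵢCp,ᵢ
      = 3151.9 / 64.05 = 49.21 °C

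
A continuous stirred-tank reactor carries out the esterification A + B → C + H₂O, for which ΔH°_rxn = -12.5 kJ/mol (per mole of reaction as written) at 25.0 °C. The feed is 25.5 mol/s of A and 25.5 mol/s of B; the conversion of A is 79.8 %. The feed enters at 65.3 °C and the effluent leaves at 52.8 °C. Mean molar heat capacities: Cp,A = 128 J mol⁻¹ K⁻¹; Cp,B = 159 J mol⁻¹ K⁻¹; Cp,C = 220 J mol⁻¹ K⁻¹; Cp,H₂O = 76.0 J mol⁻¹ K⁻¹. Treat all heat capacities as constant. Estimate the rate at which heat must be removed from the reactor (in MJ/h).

Q_out = 1230 MJ/h

Extent of reaction ξ = 0.798 × 25.5 = 20.349 mol/s
Reaction term: ξ·ΔH°_rxn = 20.349 × -12.5 = -254.36 kJ/s
Sensible, feed 65.3→25 °C: -294.94 kJ/s
Outlet flows (mol/s): A 5.151, B 5.151, C 20.349, H₂O 20.349
Sensible, products 25→52.8 °C: 208.55 kJ/s
Q = ΔH = -340.75 kJ/s = -340.75 kW
Heat removed = 1226.7 MJ/h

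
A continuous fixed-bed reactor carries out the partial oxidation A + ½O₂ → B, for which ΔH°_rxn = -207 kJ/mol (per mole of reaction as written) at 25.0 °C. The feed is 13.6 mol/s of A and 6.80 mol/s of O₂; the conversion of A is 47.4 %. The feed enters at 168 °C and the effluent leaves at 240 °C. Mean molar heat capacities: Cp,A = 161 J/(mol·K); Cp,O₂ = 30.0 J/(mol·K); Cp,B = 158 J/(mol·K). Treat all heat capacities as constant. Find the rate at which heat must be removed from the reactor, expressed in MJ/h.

Extent of reaction ξ = 0.474 × 13.6 = 6.4464 mol/s
Reaction term: ξ·ΔH°_rxn = 6.4464 × -207 = -1334.4 kJ/s
Sensible, feed 168→25 °C: -342.28 kJ/s
Outlet flows (mol/s): A 7.1536, O₂ 3.5768, B 6.4464
Sensible, products 25→240 °C: 489.68 kJ/s
Q = ΔH = -1187 kJ/s = -1187 kW
Heat removed = 4273.2 MJ/h

Q_out = 4270 MJ/h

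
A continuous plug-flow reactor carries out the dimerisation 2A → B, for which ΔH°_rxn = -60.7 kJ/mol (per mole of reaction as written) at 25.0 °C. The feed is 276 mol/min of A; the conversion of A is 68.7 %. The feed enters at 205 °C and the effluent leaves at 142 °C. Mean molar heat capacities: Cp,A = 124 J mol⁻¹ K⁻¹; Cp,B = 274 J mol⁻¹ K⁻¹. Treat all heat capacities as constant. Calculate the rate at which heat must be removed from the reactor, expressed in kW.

Q_out = 127 kW

Extent of reaction ξ = 0.687 × 276 / 2 = 94.806 mol/min
Reaction term: ξ·ΔH°_rxn = 94.806 × -60.7 = -5754.7 kJ/min
Sensible, feed 205→25 °C: -6160.3 kJ/min
Outlet flows (mol/min): A 86.388, B 94.806
Sensible, products 25→142 °C: 4292.6 kJ/min
Q = ΔH = -7622.4 kJ/min = -127.04 kW
Heat removed = 127.04 kW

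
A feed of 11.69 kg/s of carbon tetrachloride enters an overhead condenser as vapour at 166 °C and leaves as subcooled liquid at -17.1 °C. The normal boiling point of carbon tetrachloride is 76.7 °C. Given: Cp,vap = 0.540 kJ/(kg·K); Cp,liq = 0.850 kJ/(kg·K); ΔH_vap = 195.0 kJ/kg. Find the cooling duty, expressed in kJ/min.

Q_c = 227000 kJ/min

vapour 166→76.7 °C: -48.222 kJ/kg
condensation at 76.7 °C: -195 kJ/kg
liquid 76.7→-17.1 °C: -79.73 kJ/kg
Δh = -48.222 + -195 + -79.73 = -322.95 kJ/kg
Q = ṁ·Δh = 11.69 kg/s × -322.95 kJ/kg = -3775.3 kJ/s
|Q| = 3775.3 kW = 226520 kJ/min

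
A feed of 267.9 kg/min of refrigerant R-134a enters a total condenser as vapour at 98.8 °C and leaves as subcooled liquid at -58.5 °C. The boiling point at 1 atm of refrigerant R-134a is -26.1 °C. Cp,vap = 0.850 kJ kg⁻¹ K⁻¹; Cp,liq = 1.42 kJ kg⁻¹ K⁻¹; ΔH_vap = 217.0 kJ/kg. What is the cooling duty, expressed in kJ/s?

vapour 98.8→-26.1 °C: -106.17 kJ/kg
condensation at -26.1 °C: -217 kJ/kg
liquid -26.1→-58.5 °C: -46.008 kJ/kg
Δh = -106.17 + -217 + -46.008 = -369.17 kJ/kg
Q = ṁ·Δh = 267.9 kg/min × -369.17 kJ/kg = -98901 kJ/min
|Q| = 1648.4 kW

Q_c = 1650 kJ/s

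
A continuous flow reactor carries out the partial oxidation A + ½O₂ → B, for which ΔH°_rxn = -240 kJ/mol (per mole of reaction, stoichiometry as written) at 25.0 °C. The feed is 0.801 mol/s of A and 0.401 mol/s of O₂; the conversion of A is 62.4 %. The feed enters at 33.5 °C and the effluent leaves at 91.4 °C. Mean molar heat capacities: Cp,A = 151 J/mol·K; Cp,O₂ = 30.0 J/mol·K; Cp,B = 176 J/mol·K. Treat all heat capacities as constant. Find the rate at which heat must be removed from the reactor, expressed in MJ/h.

Extent of reaction ξ = 0.624 × 0.801 = 0.49982 mol/s
Reaction term: ξ·ΔH°_rxn = 0.49982 × -240 = -119.96 kJ/s
Sensible, feed 33.5→25 °C: -1.1303 kJ/s
Outlet flows (mol/s): A 0.30118, O₂ 0.15109, B 0.49982
Sensible, products 25→91.4 °C: 9.1618 kJ/s
Q = ΔH = -111.93 kJ/s = -111.93 kW
Heat removed = 402.93 MJ/h

Q_out = 403 MJ/h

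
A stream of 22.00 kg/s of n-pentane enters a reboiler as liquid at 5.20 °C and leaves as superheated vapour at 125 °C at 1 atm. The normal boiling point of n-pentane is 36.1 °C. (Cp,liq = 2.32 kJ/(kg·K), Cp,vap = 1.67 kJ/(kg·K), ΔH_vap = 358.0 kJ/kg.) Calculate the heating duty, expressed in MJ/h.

liquid 5.20→36.1 °C: 71.688 kJ/kg
vaporisation at 36.1 °C: 358 kJ/kg
vapour 36.1→125 °C: 148.46 kJ/kg
Δh = 71.688 + 358 + 148.46 = 578.15 kJ/kg
Q = ṁ·Δh = 22.00 kg/s × 578.15 kJ/kg = 12719 kJ/s
|Q| = 12719 kW = 45790 MJ/h

Q = 45800 MJ/h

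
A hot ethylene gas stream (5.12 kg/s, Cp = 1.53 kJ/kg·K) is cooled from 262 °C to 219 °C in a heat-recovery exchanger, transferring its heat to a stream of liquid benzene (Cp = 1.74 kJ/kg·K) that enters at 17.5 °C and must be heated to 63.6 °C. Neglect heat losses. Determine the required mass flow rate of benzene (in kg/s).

Heat released by hot stream: Q = 5.12 × 1.53 × (262 − 219) = 336.84 kJ/s
Energy balance on cold side (adiabatic exchanger): Q = ṁ_c·Cp_c·(T_c,out − T_c,in)
ṁ_c = 336.84 / [1.74 × (63.6 − 17.5)] = 4.1993 kg/s

ṁ_c = 4.20 kg/s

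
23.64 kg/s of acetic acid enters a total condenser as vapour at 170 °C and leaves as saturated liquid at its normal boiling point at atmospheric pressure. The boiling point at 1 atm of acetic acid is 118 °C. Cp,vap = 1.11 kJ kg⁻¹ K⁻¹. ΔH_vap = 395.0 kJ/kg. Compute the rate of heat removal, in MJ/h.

Q_c = 38500 MJ/h

vapour 170→118 °C: -57.72 kJ/kg
condensation at 118 °C: -395 kJ/kg
Δh = -57.72 + -395 = -452.72 kJ/kg
Q = ṁ·Δh = 23.64 kg/s × -452.72 kJ/kg = -10702 kJ/s
|Q| = 10702 kW = 38528 MJ/h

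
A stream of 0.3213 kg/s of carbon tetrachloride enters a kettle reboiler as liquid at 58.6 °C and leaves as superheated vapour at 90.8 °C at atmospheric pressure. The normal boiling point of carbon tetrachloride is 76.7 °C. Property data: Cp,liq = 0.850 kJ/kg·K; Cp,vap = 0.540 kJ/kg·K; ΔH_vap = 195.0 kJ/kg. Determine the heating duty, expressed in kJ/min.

Q = 4200 kJ/min

liquid 58.6→76.7 °C: 15.385 kJ/kg
vaporisation at 76.7 °C: 195 kJ/kg
vapour 76.7→90.8 °C: 7.614 kJ/kg
Δh = 15.385 + 195 + 7.614 = 218 kJ/kg
Q = ṁ·Δh = 0.3213 kg/s × 218 kJ/kg = 70.043 kJ/s
|Q| = 70.043 kW = 4202.6 kJ/min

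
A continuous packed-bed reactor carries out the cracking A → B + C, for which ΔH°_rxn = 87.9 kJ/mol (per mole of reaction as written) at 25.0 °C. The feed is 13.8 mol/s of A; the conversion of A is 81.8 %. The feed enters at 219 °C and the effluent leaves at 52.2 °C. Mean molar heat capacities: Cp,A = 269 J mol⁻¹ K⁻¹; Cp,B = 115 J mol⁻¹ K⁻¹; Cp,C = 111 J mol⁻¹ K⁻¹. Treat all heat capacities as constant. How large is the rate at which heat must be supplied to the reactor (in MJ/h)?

Extent of reaction ξ = 0.818 × 13.8 = 11.288 mol/s
Reaction term: ξ·ΔH°_rxn = 11.288 × 87.9 = 992.25 kJ/s
Sensible, feed 219→25 °C: -720.17 kJ/s
Outlet flows (mol/s): A 2.5116, B 11.288, C 11.288
Sensible, products 25→52.2 °C: 87.769 kJ/s
Q = ΔH = 359.85 kJ/s = 359.85 kW
Heat supplied = 1295.5 MJ/h

Q_in = 1300 MJ/h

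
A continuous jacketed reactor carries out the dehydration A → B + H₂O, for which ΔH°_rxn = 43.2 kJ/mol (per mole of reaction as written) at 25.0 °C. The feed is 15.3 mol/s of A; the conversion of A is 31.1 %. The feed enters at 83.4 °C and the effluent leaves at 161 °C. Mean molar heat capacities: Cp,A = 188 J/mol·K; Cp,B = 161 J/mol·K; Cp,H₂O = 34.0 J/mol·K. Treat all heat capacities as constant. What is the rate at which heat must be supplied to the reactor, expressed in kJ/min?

Extent of reaction ξ = 0.311 × 15.3 = 4.7583 mol/s
Reaction term: ξ·ΔH°_rxn = 4.7583 × 43.2 = 205.56 kJ/s
Sensible, feed 83.4→25 °C: -167.98 kJ/s
Outlet flows (mol/s): A 10.542, B 4.7583, H₂O 4.7583
Sensible, products 25→161 °C: 395.72 kJ/s
Q = ΔH = 433.3 kJ/s = 433.3 kW
Heat supplied = 25998 kJ/min

Q_in = 26000 kJ/min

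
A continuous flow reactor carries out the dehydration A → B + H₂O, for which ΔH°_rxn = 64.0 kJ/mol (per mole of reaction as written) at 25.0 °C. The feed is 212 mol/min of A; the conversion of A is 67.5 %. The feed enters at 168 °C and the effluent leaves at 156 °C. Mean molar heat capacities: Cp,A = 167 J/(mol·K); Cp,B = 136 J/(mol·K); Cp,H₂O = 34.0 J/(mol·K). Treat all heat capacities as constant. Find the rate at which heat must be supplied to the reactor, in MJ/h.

Q_in = 527 MJ/h

Extent of reaction ξ = 0.675 × 212 = 143.1 mol/min
Reaction term: ξ·ΔH°_rxn = 143.1 × 64.0 = 9158.4 kJ/min
Sensible, feed 168→25 °C: -5062.8 kJ/min
Outlet flows (mol/min): A 68.9, B 143.1, H₂O 143.1
Sensible, products 25→156 °C: 4694.2 kJ/min
Q = ΔH = 8789.8 kJ/min = 146.5 kW
Heat supplied = 527.39 MJ/h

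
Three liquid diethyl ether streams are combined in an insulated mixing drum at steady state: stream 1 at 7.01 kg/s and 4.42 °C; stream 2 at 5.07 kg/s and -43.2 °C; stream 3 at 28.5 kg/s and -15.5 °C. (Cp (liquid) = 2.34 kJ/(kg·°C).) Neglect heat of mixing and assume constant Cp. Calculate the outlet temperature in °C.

T_out = -15.5 °C

Energy balance with Q = 0: Σ ṁᵢCp,ᵢ(T_out − Tᵢ) = 0
T_out = Σ ṁᵢCp,ᵢTᵢ / Σ ṁᵢCp,ᵢ
      = -1473.7 / 94.957 = -15.52 °C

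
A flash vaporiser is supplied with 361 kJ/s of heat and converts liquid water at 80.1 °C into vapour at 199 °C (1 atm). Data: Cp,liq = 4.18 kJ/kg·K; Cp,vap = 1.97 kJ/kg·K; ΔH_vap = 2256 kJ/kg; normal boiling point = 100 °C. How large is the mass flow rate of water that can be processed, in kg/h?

ṁ = 513 kg/h

Δh = 4.18×(100−80.1) + 2256 + 1.97×(199−100) = 2534.2 kJ/kg
Q = 361 kJ/s = 361 kJ/s = 1.2996e+06 kJ/h
ṁ = Q/Δh = 1.2996e+06 / 2534.2 = 512.82 kg/h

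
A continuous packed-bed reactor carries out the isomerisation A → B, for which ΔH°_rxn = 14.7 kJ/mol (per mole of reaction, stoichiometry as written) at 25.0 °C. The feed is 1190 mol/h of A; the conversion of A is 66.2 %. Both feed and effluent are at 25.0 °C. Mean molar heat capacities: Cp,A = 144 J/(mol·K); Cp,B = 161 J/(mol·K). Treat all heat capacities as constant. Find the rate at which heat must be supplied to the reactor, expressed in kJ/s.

Extent of reaction ξ = 0.662 × 1190 = 787.78 mol/h
Reaction term: ξ·ΔH°_rxn = 787.78 × 14.7 = 11580 kJ/h
Q = ΔH = 11580 kJ/h = 3.2168 kW
Heat supplied = 3.2168 kJ/s

Q_in = 3.22 kJ/s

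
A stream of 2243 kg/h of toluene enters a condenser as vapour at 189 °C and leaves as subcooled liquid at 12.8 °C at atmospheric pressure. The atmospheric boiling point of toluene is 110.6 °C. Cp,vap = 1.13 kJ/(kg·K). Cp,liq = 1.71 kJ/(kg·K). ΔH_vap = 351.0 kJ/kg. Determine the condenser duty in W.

vapour 189→110.6 °C: -88.592 kJ/kg
condensation at 110.6 °C: -351 kJ/kg
liquid 110.6→12.8 °C: -167.24 kJ/kg
Δh = -88.592 + -351 + -167.24 = -606.83 kJ/kg
Q = ṁ·Δh = 2243 kg/h × -606.83 kJ/kg = -1.3611e+06 kJ/h
|Q| = 378.09 kW = 378090 W

Q_c = 378000 W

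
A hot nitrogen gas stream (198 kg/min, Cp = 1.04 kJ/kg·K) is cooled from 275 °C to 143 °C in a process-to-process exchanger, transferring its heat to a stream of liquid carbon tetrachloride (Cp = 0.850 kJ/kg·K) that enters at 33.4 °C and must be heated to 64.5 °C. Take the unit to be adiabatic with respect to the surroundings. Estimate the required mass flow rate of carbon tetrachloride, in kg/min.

ṁ_c = 1030 kg/min

Heat released by hot stream: Q = 198 × 1.04 × (275 − 143) = 27181 kJ/min
Energy balance on cold side (adiabatic exchanger): Q = ṁ_c·Cp_c·(T_c,out − T_c,in)
ṁ_c = 27181 / [0.850 × (64.5 − 33.4)] = 1028.2 kg/min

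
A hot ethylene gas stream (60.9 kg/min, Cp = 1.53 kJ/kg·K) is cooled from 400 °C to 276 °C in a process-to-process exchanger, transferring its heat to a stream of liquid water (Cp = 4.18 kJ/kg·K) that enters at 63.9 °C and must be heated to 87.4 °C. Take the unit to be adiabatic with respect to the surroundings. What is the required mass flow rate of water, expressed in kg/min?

Heat released by hot stream: Q = 60.9 × 1.53 × (400 − 276) = 11554 kJ/min
Energy balance on cold side (adiabatic exchanger): Q = ṁ_c·Cp_c·(T_c,out − T_c,in)
ṁ_c = 11554 / [4.18 × (87.4 − 63.9)] = 117.62 kg/min

ṁ_c = 118 kg/min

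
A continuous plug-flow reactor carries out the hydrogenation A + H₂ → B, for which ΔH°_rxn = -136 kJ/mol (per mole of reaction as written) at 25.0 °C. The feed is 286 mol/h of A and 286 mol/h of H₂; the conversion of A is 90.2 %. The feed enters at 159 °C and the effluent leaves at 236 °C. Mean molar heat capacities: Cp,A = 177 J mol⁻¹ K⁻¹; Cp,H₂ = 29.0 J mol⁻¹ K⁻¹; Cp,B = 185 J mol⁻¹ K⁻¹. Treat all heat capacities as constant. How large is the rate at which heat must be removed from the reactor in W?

Extent of reaction ξ = 0.902 × 286 = 257.97 mol/h
Reaction term: ξ·ΔH°_rxn = 257.97 × -136 = -35084 kJ/h
Sensible, feed 159→25 °C: -7894.7 kJ/h
Outlet flows (mol/h): A 28.028, H₂ 28.028, B 257.97
Sensible, products 25→236 °C: 11288 kJ/h
Q = ΔH = -31691 kJ/h = -8.803 kW
Heat removed = 8803 W

Q_out = 8800 W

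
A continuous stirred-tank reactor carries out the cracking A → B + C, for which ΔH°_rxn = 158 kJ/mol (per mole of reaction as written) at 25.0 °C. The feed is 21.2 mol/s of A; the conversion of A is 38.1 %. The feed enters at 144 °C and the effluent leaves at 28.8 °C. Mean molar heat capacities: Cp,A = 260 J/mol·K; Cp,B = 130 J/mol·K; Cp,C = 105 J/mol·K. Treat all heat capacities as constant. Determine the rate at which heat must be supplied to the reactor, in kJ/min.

Q_in = 38400 kJ/min

Extent of reaction ξ = 0.381 × 21.2 = 8.0772 mol/s
Reaction term: ξ·ΔH°_rxn = 8.0772 × 158 = 1276.2 kJ/s
Sensible, feed 144→25 °C: -655.93 kJ/s
Outlet flows (mol/s): A 13.123, B 8.0772, C 8.0772
Sensible, products 25→28.8 °C: 20.178 kJ/s
Q = ΔH = 640.45 kJ/s = 640.45 kW
Heat supplied = 38427 kJ/min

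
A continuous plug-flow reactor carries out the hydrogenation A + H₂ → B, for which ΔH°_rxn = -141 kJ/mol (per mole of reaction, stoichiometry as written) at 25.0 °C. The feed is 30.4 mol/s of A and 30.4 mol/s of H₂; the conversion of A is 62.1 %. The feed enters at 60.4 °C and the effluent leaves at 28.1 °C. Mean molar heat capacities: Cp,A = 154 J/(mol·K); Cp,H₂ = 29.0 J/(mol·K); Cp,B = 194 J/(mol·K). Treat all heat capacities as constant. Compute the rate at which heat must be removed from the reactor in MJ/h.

Extent of reaction ξ = 0.621 × 30.4 = 18.878 mol/s
Reaction term: ξ·ΔH°_rxn = 18.878 × -141 = -2661.9 kJ/s
Sensible, feed 60.4→25 °C: -196.94 kJ/s
Outlet flows (mol/s): A 11.522, H₂ 11.522, B 18.878
Sensible, products 25→28.1 °C: 17.89 kJ/s
Q = ΔH = -2840.9 kJ/s = -2840.9 kW
Heat removed = 10227 MJ/h

Q_out = 10200 MJ/h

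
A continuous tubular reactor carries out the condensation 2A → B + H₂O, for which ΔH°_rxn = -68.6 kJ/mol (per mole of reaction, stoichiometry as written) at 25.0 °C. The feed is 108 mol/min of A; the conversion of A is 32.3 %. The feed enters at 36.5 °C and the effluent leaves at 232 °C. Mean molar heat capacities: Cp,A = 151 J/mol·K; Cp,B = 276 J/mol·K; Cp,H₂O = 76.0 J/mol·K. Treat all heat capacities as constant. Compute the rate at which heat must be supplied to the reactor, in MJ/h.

Q_in = 130 MJ/h

Extent of reaction ξ = 0.323 × 108 / 2 = 17.442 mol/min
Reaction term: ξ·ΔH°_rxn = 17.442 × -68.6 = -1196.5 kJ/min
Sensible, feed 36.5→25 °C: -187.54 kJ/min
Outlet flows (mol/min): A 73.116, B 17.442, H₂O 17.442
Sensible, products 25→232 °C: 3556.3 kJ/min
Q = ΔH = 2172.2 kJ/min = 36.204 kW
Heat supplied = 130.33 MJ/h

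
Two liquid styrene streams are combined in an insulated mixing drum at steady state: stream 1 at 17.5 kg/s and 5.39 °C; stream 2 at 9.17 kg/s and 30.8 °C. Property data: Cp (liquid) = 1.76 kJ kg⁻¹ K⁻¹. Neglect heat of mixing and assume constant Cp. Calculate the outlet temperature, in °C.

Energy balance with Q = 0: Σ ṁᵢCp,ᵢ(T_out − Tᵢ) = 0
Σ ṁᵢCp,ᵢTᵢ = 17.5×1.76×5.39 + 9.17×1.76×30.8 = 663.1
Σ ṁᵢCp,ᵢ = 17.5×1.76 + 9.17×1.76 = 46.939
T_out = 663.1 / 46.939 = 14.127 °C

T_out = 14.1 °C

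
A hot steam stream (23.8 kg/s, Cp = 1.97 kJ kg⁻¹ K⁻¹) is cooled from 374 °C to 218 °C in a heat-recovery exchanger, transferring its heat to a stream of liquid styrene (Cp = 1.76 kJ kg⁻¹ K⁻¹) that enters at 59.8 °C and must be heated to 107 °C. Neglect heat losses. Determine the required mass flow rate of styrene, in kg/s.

ṁ_c = 88.0 kg/s

Heat released by hot stream: Q = 23.8 × 1.97 × (374 − 218) = 7314.2 kJ/s
Energy balance on cold side (adiabatic exchanger): Q = ṁ_c·Cp_c·(T_c,out − T_c,in)
ṁ_c = 7314.2 / [1.76 × (107 − 59.8)] = 88.047 kg/s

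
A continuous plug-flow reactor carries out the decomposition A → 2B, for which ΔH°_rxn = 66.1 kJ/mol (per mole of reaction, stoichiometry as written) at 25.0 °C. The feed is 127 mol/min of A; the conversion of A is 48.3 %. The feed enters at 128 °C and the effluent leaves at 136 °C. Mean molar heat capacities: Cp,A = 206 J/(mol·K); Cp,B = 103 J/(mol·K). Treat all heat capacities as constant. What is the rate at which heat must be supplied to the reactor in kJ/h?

Q_in = 256000 kJ/h

Extent of reaction ξ = 0.483 × 127 = 61.341 mol/min
Reaction term: ξ·ΔH°_rxn = 61.341 × 66.1 = 4054.6 kJ/min
Sensible, feed 128→25 °C: -2694.7 kJ/min
Outlet flows (mol/min): A 65.659, B 122.68
Sensible, products 25→136 °C: 2904 kJ/min
Q = ΔH = 4263.9 kJ/min = 71.066 kW
Heat supplied = 255840 kJ/h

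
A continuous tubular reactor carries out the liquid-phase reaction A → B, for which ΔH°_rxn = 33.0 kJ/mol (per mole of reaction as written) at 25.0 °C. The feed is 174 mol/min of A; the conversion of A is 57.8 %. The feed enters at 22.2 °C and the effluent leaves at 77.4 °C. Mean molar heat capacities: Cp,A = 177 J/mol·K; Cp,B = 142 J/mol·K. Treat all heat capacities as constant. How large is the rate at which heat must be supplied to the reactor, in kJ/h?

Extent of reaction ξ = 0.578 × 174 = 100.57 mol/min
Reaction term: ξ·ΔH°_rxn = 100.57 × 33.0 = 3318.9 kJ/min
Sensible, feed 22.2→25 °C: 86.234 kJ/min
Outlet flows (mol/min): A 73.428, B 100.57
Sensible, products 25→77.4 °C: 1429.4 kJ/min
Q = ΔH = 4834.5 kJ/min = 80.575 kW
Heat supplied = 290070 kJ/h

Q_in = 290000 kJ/h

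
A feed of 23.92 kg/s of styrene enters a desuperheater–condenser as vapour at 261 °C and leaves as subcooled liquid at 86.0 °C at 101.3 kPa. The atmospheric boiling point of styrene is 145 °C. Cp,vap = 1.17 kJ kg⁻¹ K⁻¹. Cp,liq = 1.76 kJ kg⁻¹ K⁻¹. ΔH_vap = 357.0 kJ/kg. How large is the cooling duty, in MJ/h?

vapour 261→145 °C: -135.72 kJ/kg
condensation at 145 °C: -357 kJ/kg
liquid 145→86.0 °C: -103.84 kJ/kg
Δh = -135.72 + -357 + -103.84 = -596.56 kJ/kg
Q = ṁ·Δh = 23.92 kg/s × -596.56 kJ/kg = -14270 kJ/s
|Q| = 14270 kW = 51371 MJ/h

Q_c = 51400 MJ/h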